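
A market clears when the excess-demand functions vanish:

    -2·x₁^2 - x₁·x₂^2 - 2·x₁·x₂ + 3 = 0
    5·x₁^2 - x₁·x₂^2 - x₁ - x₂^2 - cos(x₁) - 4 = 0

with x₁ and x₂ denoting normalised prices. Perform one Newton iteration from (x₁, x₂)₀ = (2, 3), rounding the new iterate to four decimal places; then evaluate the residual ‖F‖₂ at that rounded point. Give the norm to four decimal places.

10.7747

At (2, 3): F = (-35.0000, -12.583853).
Jacobian J = [[-4·x₁ - x₂^2 - 2·x₂, -2·x₁·x₂ - 2·x₁], [10·x₁ - x₂^2 + sin(x₁) - 1, -2·x₁·x₂ - 2·x₂]].
At the point, J = [[-23.0000, -16.0000], [10.909297, -18.0000]] (det J = 588.548759).
Solving J·Δ = −F gives Δ = (-0.7283, -1.1405).
Then the next iterate is (x₁, x₂)₁ = (1.2717, 1.8595).
Re-evaluating at (1.2717, 1.8595): F = (-9.361102, -5.335201), so ‖F‖₂ = 10.7747.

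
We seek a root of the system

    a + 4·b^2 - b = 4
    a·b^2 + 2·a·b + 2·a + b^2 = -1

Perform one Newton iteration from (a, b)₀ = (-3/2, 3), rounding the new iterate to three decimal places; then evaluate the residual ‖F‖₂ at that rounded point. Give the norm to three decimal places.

7.570

At (-3/2, 3): F = (27.500, -15.500).
Jacobian J = [[1, 8·b - 1], [b^2 + 2·b + 2, 2·a·b + 2·a + 2·b]].
At the point, J = [[1.000, 23.000], [17.000, -6.000]] (det J = -397.000).
Solving J·Δ = −F gives Δ = (0.482, -1.217).
Then the next iterate is (a, b)₁ = (-1.018, 1.783).
Re-evaluating at (-1.018, 1.783): F = (5.91536, -4.72341), so ‖F‖₂ = 7.570.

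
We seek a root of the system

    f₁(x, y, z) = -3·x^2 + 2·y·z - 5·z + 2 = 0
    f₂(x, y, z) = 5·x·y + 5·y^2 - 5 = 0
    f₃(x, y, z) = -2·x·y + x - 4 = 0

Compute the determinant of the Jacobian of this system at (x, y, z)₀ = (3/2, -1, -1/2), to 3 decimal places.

-157.500

J = [[-6·x, 2·z, 2·y - 5], [5·y, 5·x + 10·y, 0], [-2·y + 1, -2·x, 0]].
At the point, J = [[-9.000, -1.000, -7.000], [-5.000, -2.500, 0.000], [3.000, -3.000, 0.000]].
det J = -157.500.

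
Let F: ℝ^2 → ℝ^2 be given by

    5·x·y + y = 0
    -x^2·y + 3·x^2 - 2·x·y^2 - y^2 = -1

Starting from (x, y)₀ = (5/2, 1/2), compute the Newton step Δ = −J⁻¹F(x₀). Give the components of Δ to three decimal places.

At (5/2, 1/2): F = (6.750, 15.125).
Jacobian J = [[5·y, 5·x + 1], [-2·x·y + 6·x - 2·y^2, -x^2 - 4·x·y - 2·y]].
At the point, J = [[2.500, 13.500], [12.000, -12.250]] (det J = -192.625).
Solving J·Δ = −F gives Δ = (-1.489, -0.224).

(-1.489, -0.224)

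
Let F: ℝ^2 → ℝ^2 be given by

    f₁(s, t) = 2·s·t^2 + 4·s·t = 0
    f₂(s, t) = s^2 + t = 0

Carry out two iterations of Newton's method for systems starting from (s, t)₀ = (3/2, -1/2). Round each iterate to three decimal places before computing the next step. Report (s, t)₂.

(0.422, -0.046)

At (3/2, -1/2): F = (-2.250, 1.750).
Jacobian J = [[2·t^2 + 4·t, 4·s·t + 4·s], [2·s, 1]].
At the point, J = [[-1.500, 3.000], [3.000, 1.000]] (det J = -10.500).
Solving J·Δ = −F gives Δ = (-0.714, 0.393).
Then the next iterate is (s, t)₁ = (0.786, -0.107).
Round to (0.786, -0.107) and repeat: F = (-0.31841, 0.51080), J = [[-0.40510, 2.80759], [1.572, 1.000]].
Δ = (-0.364, 0.061), so (s, t)₂ = (0.422, -0.046).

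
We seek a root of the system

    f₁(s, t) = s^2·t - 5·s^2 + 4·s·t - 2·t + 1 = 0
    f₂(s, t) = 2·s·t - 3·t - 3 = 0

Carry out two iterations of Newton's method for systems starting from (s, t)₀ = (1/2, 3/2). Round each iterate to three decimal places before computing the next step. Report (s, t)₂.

At (1/2, 3/2): F = (0.125, -6.000).
Jacobian J = [[2·s·t - 10·s + 4·t, s^2 + 4·s - 2], [2·t, 2·s - 3]].
At the point, J = [[2.500, 0.250], [3.000, -2.000]] (det J = -5.750).
Solving J·Δ = −F gives Δ = (0.217, -2.674).
Then the next iterate is (s, t)₁ = (0.717, -1.174).
Round to (0.717, -1.174) and repeat: F = (-3.19302, -1.16152), J = [[-13.54952, 1.38209], [-2.348, -1.566]].
Δ = (-0.270, -0.337), so (s, t)₂ = (0.447, -1.511).

(0.447, -1.511)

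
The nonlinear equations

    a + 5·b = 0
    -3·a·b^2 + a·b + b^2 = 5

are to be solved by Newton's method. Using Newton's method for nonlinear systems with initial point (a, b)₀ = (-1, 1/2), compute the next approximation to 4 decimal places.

At (-1, 1/2): F = (1.5000, -4.5000).
Jacobian J = [[1, 5], [-3·b^2 + b, -6·a·b + a + 2·b]].
At the point, J = [[1.0000, 5.0000], [-0.2500, 3.0000]] (det J = 4.2500).
Solving J·Δ = −F gives Δ = (-6.3529, 0.9706).
Then the next iterate is (a, b)₁ = (-7.3529, 1.4706).

(-7.3529, 1.4706)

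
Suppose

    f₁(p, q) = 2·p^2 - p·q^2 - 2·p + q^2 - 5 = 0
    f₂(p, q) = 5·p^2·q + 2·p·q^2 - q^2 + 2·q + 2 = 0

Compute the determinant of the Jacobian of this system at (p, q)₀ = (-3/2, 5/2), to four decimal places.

J = [[4·p - q^2 - 2, -2·p·q + 2·q], [10·p·q + 2·q^2, 5·p^2 + 4·p·q - 2·q + 2]].
At the point, J = [[-14.2500, 12.5000], [-25.0000, -6.7500]].
det J = 408.6875.

408.6875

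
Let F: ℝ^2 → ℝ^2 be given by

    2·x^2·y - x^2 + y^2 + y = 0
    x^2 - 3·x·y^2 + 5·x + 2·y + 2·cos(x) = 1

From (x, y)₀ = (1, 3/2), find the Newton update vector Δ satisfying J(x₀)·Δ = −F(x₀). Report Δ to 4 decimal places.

(-2.7952, 0.9051)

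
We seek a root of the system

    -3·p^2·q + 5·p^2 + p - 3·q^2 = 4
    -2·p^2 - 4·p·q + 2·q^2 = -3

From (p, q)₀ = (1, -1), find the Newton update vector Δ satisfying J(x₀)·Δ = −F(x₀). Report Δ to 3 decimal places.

(-0.272, 0.875)

At (1, -1): F = (2.000, 7.000).
Jacobian J = [[-6·p·q + 10·p + 1, -3·p^2 - 6·q], [-4·p - 4·q, -4·p + 4·q]].
At the point, J = [[17.000, 3.000], [0.000, -8.000]] (det J = -136.000).
Solving J·Δ = −F gives Δ = (-0.272, 0.875).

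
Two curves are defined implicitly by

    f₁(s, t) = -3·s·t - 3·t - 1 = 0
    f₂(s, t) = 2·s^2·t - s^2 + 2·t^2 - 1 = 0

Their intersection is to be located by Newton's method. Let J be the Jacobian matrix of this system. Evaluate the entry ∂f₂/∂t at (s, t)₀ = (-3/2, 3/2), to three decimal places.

10.500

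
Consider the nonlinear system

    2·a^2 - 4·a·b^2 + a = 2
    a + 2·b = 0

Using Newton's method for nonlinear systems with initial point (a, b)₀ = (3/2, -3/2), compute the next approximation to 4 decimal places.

At (3/2, -3/2): F = (-9.5000, -1.5000).
Jacobian J = [[4·a - 4·b^2 + 1, -8·a·b], [1, 2]].
At the point, J = [[-2.0000, 18.0000], [1.0000, 2.0000]] (det J = -22.0000).
Solving J·Δ = −F gives Δ = (0.3636, 0.5682).
Then the next iterate is (a, b)₁ = (1.8636, -0.9318).

(1.8636, -0.9318)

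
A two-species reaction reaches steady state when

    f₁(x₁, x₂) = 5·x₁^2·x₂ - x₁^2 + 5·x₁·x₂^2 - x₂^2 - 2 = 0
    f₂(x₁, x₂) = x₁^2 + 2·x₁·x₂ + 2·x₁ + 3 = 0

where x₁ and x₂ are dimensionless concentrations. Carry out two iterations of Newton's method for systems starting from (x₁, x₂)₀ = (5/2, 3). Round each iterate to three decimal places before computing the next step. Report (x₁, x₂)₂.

(-0.437, 1.101)

At (5/2, 3): F = (189.000, 29.250).
Jacobian J = [[10·x₁·x₂ - 2·x₁ + 5·x₂^2, 5·x₁^2 + 10·x₁·x₂ - 2·x₂], [2·x₁ + 2·x₂ + 2, 2·x₁]].
At the point, J = [[115.000, 100.250], [13.000, 5.000]] (det J = -728.250).
Solving J·Δ = −F gives Δ = (-2.729, 1.245).
Then the next iterate is (x₁, x₂)₁ = (-0.229, 4.245).
Round to (-0.229, 4.245) and repeat: F = (-39.59233, 0.65023), J = [[80.83707, -17.94884], [10.032, -0.458]].
Δ = (-0.208, -3.144), so (x₁, x₂)₂ = (-0.437, 1.101).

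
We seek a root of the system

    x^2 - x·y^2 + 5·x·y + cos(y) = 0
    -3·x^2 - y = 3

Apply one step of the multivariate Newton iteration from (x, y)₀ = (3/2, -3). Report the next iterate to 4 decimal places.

(0.6388, -1.9992)

At (3/2, -3): F = (-34.739992, -6.7500).
Jacobian J = [[2·x - y^2 + 5·y, -2·x·y + 5·x - sin(y)], [-6·x, -1]].
At the point, J = [[-21.0000, 16.641120], [-9.0000, -1.0000]] (det J = 170.770080).
Solving J·Δ = −F gives Δ = (-0.8612, 1.0008).
Then the next iterate is (x, y)₁ = (0.6388, -1.9992).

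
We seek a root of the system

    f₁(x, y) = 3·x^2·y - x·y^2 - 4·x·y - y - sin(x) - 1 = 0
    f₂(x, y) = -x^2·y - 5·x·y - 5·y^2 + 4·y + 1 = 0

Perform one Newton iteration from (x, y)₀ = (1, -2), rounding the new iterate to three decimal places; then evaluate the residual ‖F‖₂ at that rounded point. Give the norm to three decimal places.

3.568

At (1, -2): F = (-1.84147, -15.000).
Jacobian J = [[6·x·y - y^2 - 4·y - cos(x), 3·x^2 - 2·x·y - 4·x - 1], [-2·x·y - 5·y, -x^2 - 5·x - 10·y + 4]].
At the point, J = [[-8.54030, 2.000], [14.000, 18.000]] (det J = -181.72544).
Solving J·Δ = −F gives Δ = (-0.017, 0.847).
Then the next iterate is (x, y)₁ = (0.983, -1.153).
Re-evaluating at (0.983, -1.153): F = (-0.79477, -3.47792), so ‖F‖₂ = 3.568.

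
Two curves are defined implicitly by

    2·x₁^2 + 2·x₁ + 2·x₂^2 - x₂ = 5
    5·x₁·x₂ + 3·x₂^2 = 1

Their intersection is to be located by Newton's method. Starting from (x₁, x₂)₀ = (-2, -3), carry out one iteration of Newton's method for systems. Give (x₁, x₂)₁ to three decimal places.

At (-2, -3): F = (20.000, 56.000).
Jacobian J = [[4·x₁ + 2, 4·x₂ - 1], [5·x₂, 5·x₁ + 6·x₂]].
At the point, J = [[-6.000, -13.000], [-15.000, -28.000]] (det J = -27.000).
Solving J·Δ = −F gives Δ = (6.222, -1.333).
Then the next iterate is (x₁, x₂)₁ = (4.222, -4.333).

(4.222, -4.333)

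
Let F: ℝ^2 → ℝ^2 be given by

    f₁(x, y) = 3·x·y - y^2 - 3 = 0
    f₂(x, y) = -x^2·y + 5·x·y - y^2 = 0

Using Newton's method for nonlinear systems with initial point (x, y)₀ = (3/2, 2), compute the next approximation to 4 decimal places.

At (3/2, 2): F = (2.0000, 6.5000).
Jacobian J = [[3·y, 3·x - 2·y], [-2·x·y + 5·y, -x^2 + 5·x - 2·y]].
At the point, J = [[6.0000, 0.5000], [4.0000, 1.2500]] (det J = 5.5000).
Solving J·Δ = −F gives Δ = (0.1364, -5.6364).
Then the next iterate is (x, y)₁ = (1.6364, -3.6364).

(1.6364, -3.6364)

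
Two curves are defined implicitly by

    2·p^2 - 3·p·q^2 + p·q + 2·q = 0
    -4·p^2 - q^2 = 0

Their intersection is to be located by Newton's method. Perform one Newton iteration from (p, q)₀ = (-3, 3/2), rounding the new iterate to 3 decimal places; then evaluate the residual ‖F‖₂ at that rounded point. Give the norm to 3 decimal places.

At (-3, 3/2): F = (36.750, -38.250).
Jacobian J = [[4·p - 3·q^2 + q, -6·p·q + p + 2], [-8·p, -2·q]].
At the point, J = [[-17.250, 26.000], [24.000, -3.000]] (det J = -572.250).
Solving J·Δ = −F gives Δ = (1.545, -0.388).
Then the next iterate is (p, q)₁ = (-1.455, 1.112).
Re-evaluating at (-1.455, 1.112): F = (10.23760, -9.70464), so ‖F‖₂ = 14.106.

14.106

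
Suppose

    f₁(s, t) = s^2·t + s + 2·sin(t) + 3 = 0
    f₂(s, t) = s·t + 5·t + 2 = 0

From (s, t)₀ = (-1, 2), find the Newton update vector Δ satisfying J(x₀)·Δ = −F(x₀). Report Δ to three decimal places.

(1.751, -3.375)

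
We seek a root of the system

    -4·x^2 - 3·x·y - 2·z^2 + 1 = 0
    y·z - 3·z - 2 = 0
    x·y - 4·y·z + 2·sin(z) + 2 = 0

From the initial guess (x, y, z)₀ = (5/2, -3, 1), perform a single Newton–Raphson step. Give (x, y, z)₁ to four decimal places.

(0.1749, 0.3562, 0.2260)

At (5/2, -3, 1): F = (-3.5000, -8.0000, 8.182942).
Jacobian J = [[-8·x - 3·y, -3·x, -4·z], [0, z, y - 3], [y, x - 4·z, -4·y + 2·cos(z)]].
At the point, J = [[-11.0000, -7.5000, -4.0000], [0.0000, 1.0000, -6.0000], [-3.0000, -1.5000, 13.080605]] (det J = -191.886651).
Solving J·Δ = −F gives Δ = (-2.3251, 3.3562, -0.7740).
Then the next iterate is (x, y, z)₁ = (0.1749, 0.3562, 0.2260).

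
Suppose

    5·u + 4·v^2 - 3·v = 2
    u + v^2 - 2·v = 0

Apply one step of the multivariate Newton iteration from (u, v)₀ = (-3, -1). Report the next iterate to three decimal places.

At (-3, -1): F = (-10.000, 0.000).
Jacobian J = [[5, 8·v - 3], [1, 2·v - 2]].
At the point, J = [[5.000, -11.000], [1.000, -4.000]] (det J = -9.000).
Solving J·Δ = −F gives Δ = (4.444, 1.111).
Then the next iterate is (u, v)₁ = (1.444, 0.111).

(1.444, 0.111)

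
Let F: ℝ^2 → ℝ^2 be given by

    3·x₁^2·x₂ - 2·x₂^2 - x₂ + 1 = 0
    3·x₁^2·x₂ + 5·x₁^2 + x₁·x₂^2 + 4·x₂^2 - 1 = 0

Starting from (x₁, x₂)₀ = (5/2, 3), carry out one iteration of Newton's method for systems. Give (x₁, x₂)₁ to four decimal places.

At (5/2, 3): F = (36.2500, 145.0000).
Jacobian J = [[6·x₁·x₂, 3·x₁^2 - 4·x₂ - 1], [6·x₁·x₂ + 10·x₁ + x₂^2, 3·x₁^2 + 2·x₁·x₂ + 8·x₂]].
At the point, J = [[45.0000, 5.7500], [79.0000, 57.7500]] (det J = 2144.5000).
Solving J·Δ = −F gives Δ = (-0.5874, -1.7073).
Then the next iterate is (x₁, x₂)₁ = (1.9126, 1.2927).

(1.9126, 1.2927)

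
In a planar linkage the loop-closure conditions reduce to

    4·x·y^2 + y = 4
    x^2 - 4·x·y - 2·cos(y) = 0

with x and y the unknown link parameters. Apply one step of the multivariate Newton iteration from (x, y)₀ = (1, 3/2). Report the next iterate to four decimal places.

At (1, 3/2): F = (6.5000, -5.141474).
Jacobian J = [[4·y^2, 8·x·y + 1], [2·x - 4·y, -4·x + 2·sin(y)]].
At the point, J = [[9.0000, 13.0000], [-4.0000, -2.005010]] (det J = 33.954910).
Solving J·Δ = −F gives Δ = (-1.5846, 0.5971).
Then the next iterate is (x, y)₁ = (-0.5846, 2.0971).

(-0.5846, 2.0971)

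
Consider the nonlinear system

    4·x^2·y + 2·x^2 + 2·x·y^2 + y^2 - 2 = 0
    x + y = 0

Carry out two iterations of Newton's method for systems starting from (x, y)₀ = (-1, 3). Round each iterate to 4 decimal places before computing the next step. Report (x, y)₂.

At (-1, 3): F = (3.0000, 2.0000).
Jacobian J = [[8·x·y + 4·x + 2·y^2, 4·x^2 + 4·x·y + 2·y], [1, 1]].
At the point, J = [[-10.0000, -2.0000], [1.0000, 1.0000]] (det J = -8.0000).
Solving J·Δ = −F gives Δ = (0.8750, -2.8750).
Then the next iterate is (x, y)₁ = (-0.1250, 0.1250).
Round to (-0.1250, 0.1250) and repeat: F = (-1.949219, 0.0000), J = [[-0.593750, 0.2500], [1.0000, 1.0000]].
Δ = (-2.3102, 2.3102), so (x, y)₂ = (-2.4352, 2.4352).

(-2.4352, 2.4352)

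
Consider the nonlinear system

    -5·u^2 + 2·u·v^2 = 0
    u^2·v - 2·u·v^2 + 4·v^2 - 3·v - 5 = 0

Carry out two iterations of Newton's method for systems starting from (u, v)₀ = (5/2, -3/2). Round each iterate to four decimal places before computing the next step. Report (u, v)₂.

At (5/2, -3/2): F = (-20.0000, -12.1250).
Jacobian J = [[-10·u + 2·v^2, 4·u·v], [2·u·v - 2·v^2, u^2 - 4·u·v + 8·v - 3]].
At the point, J = [[-20.5000, -15.0000], [-12.0000, 6.2500]] (det J = -308.1250).
Solving J·Δ = −F gives Δ = (-0.9959, 0.0278).
Then the next iterate is (u, v)₁ = (1.5041, -1.4722).
Round to (1.5041, -1.4722) and repeat: F = (-4.791693, -1.764382), J = [[-10.706254, -8.857344], [-8.763418, -3.657939]].
Δ = (0.0494, -0.6007), so (u, v)₂ = (1.5535, -2.0729).

(1.5535, -2.0729)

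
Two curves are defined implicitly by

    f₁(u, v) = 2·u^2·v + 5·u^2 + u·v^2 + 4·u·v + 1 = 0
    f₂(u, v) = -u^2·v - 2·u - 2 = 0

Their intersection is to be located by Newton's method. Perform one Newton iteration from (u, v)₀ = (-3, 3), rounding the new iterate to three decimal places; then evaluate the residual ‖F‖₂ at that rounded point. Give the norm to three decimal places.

12.417

At (-3, 3): F = (37.000, -23.000).
Jacobian J = [[4·u·v + 10·u + v^2 + 4·v, 2·u^2 + 2·u·v + 4·u], [-2·u·v - 2, -u^2]].
At the point, J = [[-45.000, -12.000], [16.000, -9.000]] (det J = 597.000).
Solving J·Δ = −F gives Δ = (1.020, -0.742).
Then the next iterate is (u, v)₁ = (-1.980, 2.258).
Re-evaluating at (-1.980, 2.258): F = (10.32801, -6.89226), so ‖F‖₂ = 12.417.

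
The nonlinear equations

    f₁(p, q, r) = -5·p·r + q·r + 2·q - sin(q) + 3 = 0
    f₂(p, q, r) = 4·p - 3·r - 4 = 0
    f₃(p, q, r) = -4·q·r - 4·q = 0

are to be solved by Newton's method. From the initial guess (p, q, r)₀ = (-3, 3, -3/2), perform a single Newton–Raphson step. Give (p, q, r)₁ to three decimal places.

(-0.101, 0.193, -1.468)

At (-3, 3, -3/2): F = (-18.14112, -11.500, 6.000).
Jacobian J = [[-5·r, r - cos(q) + 2, -5·p + q], [4, 0, -3], [0, -4·r - 4, -4·q]].
At the point, J = [[7.500, 1.48999, 18.000], [4.000, 0.000, -3.000], [0.000, 2.000, -12.000]] (det J = 260.51964).
Solving J·Δ = −F gives Δ = (2.899, -2.807, 0.032).
Then the next iterate is (p, q, r)₁ = (-0.101, 0.193, -1.468).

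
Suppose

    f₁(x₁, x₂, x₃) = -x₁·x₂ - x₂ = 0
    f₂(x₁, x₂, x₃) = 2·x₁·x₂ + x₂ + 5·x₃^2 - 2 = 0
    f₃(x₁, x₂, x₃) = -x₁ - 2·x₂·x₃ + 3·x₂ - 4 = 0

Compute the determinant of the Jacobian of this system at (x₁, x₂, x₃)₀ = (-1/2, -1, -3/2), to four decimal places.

J = [[-x₂, -x₁ - 1, 0], [2·x₂, 2·x₁ + 1, 10·x₃], [-1, -2·x₃ + 3, -2·x₂]].
At the point, J = [[1.0000, -0.5000, 0.0000], [-2.0000, 0.0000, -15.0000], [-1.0000, 6.0000, 2.0000]].
det J = 80.5000.

80.5000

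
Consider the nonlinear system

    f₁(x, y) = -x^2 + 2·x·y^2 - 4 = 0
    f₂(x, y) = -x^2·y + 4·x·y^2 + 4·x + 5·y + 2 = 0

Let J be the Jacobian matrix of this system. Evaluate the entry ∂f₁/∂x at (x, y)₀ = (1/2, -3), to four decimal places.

17.0000

∂f₁/∂x = -2·x + 2·y^2.
At (1/2, -3) this is 17.0000.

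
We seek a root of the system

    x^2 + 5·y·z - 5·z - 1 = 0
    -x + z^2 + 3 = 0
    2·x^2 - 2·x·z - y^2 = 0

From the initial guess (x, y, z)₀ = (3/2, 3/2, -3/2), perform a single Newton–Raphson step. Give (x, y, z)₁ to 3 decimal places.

At (3/2, 3/2, -3/2): F = (-2.500, 3.750, 6.750).
Jacobian J = [[2·x, 5·z, 5·y - 5], [-1, 0, 2·z], [4·x - 2·z, -2·y, -2·x]].
At the point, J = [[3.000, -7.500, 2.500], [-1.000, 0.000, -3.000], [9.000, -3.000, -3.000]] (det J = 205.500).
Solving J·Δ = −F gives Δ = (-0.301, -0.004, 1.350).
Then the next iterate is (x, y, z)₁ = (1.199, 1.496, -0.150).

(1.199, 1.496, -0.150)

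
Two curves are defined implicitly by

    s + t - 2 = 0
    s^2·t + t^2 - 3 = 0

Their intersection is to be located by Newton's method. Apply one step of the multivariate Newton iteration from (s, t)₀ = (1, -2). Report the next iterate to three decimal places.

At (1, -2): F = (-3.000, -1.000).
Jacobian J = [[1, 1], [2·s·t, s^2 + 2·t]].
At the point, J = [[1.000, 1.000], [-4.000, -3.000]] (det J = 1.000).
Solving J·Δ = −F gives Δ = (-10.000, 13.000).
Then the next iterate is (s, t)₁ = (-9.000, 11.000).

(-9.000, 11.000)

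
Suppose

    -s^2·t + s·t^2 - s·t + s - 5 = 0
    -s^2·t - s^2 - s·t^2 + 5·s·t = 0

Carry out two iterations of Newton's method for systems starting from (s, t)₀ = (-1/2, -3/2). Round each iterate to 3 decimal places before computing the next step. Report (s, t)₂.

At (-1/2, -3/2): F = (-7.000, 5.000).
Jacobian J = [[-2·s·t + t^2 - t + 1, -s^2 + 2·s·t - s], [-2·s·t - 2·s - t^2 + 5·t, -s^2 - 2·s·t + 5·s]].
At the point, J = [[3.250, 1.750], [-10.250, -4.250]] (det J = 4.125).
Solving J·Δ = −F gives Δ = (-5.091, 13.455).
Then the next iterate is (s, t)₁ = (-5.591, 11.955).
Round to (-5.591, 11.955) and repeat: F = (-1116.53234, 59.91103), J = [[265.64783, -159.34909], [61.71579, 74.46653]].
Δ = (2.485, -2.864), so (s, t)₂ = (-3.106, 9.091).

(-3.106, 9.091)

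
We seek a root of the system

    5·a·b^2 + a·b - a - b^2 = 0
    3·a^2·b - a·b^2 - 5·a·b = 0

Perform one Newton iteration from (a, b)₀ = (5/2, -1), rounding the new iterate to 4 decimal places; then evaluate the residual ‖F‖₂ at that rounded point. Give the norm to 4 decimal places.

2.9043

At (5/2, -1): F = (6.5000, -8.7500).
Jacobian J = [[5·b^2 + b - 1, 10·a·b + a - 2·b], [6·a·b - b^2 - 5·b, 3·a^2 - 2·a·b - 5·a]].
At the point, J = [[3.0000, -20.5000], [-11.0000, 11.2500]] (det J = -191.7500).
Solving J·Δ = −F gives Δ = (-0.5541, 0.2360).
Then the next iterate is (a, b)₁ = (1.9459, -0.7640).
Re-evaluating at (1.9459, -0.7640): F = (1.662807, -2.381195), so ‖F‖₂ = 2.9043.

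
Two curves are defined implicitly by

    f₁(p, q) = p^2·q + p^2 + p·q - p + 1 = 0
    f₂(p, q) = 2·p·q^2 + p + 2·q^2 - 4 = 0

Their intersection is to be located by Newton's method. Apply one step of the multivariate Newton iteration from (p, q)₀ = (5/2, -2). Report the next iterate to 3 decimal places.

At (5/2, -2): F = (-12.750, 26.500).
Jacobian J = [[2·p·q + 2·p + q - 1, p^2 + p], [2·q^2 + 1, 4·p·q + 4·q]].
At the point, J = [[-8.000, 8.750], [9.000, -28.000]] (det J = 145.250).
Solving J·Δ = −F gives Δ = (-0.861, 0.670).
Then the next iterate is (p, q)₁ = (1.639, -1.330).

(1.639, -1.330)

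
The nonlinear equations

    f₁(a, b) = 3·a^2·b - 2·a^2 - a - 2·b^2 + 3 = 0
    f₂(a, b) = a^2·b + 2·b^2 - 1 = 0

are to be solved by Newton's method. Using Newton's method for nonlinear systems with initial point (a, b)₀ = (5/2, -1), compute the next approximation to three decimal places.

At (5/2, -1): F = (-32.750, -5.250).
Jacobian J = [[6·a·b - 4·a - 1, 3·a^2 - 4·b], [2·a·b, a^2 + 4·b]].
At the point, J = [[-26.000, 22.750], [-5.000, 2.250]] (det J = 55.250).
Solving J·Δ = −F gives Δ = (-0.828, 0.493).
Then the next iterate is (a, b)₁ = (1.672, -0.507).

(1.672, -0.507)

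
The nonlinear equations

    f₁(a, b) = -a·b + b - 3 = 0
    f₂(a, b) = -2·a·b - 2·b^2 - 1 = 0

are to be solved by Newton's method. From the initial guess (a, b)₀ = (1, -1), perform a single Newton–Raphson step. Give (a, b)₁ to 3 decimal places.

(4.000, -3.500)

At (1, -1): F = (-3.000, -1.000).
Jacobian J = [[-b, -a + 1], [-2·b, -2·a - 4·b]].
At the point, J = [[1.000, 0.000], [2.000, 2.000]] (det J = 2.000).
Solving J·Δ = −F gives Δ = (3.000, -2.500).
Then the next iterate is (a, b)₁ = (4.000, -3.500).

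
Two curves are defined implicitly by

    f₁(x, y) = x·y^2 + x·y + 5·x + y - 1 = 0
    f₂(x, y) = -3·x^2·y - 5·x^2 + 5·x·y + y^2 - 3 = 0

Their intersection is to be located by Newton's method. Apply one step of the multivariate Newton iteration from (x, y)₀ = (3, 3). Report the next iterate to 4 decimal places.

(2.0593, 1.3178)

At (3, 3): F = (53.0000, -75.0000).
Jacobian J = [[y^2 + y + 5, 2·x·y + x + 1], [-6·x·y - 10·x + 5·y, -3·x^2 + 5·x + 2·y]].
At the point, J = [[17.0000, 22.0000], [-69.0000, -6.0000]] (det J = 1416.0000).
Solving J·Δ = −F gives Δ = (-0.9407, -1.6822).
Then the next iterate is (x, y)₁ = (2.0593, 1.3178).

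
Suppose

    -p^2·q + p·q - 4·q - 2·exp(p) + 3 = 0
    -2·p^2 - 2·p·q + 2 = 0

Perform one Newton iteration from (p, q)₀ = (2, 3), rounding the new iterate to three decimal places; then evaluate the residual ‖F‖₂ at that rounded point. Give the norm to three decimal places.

11.177

At (2, 3): F = (-29.77811, -18.000).
Jacobian J = [[-2·p·q + q - 2·exp(p), -p^2 + p - 4], [-4·p - 2·q, -2·p]].
At the point, J = [[-23.77811, -6.000], [-14.000, -4.000]] (det J = 11.11245).
Solving J·Δ = −F gives Δ = (-1.000, -1.000).
Then the next iterate is (p, q)₁ = (1.000, 2.000).
Re-evaluating at (1.000, 2.000): F = (-10.43656, -4.000), so ‖F‖₂ = 11.177.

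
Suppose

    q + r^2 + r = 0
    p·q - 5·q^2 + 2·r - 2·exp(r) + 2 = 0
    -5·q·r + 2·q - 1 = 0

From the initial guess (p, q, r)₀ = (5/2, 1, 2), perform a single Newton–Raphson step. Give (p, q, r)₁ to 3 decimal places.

At (5/2, 1, 2): F = (7.000, -11.27811, -9.000).
Jacobian J = [[0, 1, 2·r + 1], [q, p - 10·q, -2·exp(r) + 2], [0, -5·r + 2, -5·q]].
At the point, J = [[0.000, 1.000, 5.000], [1.000, -7.500, -12.77811], [0.000, -8.000, -5.000]] (det J = -35.000).
Solving J·Δ = −F gives Δ = (-8.024, -0.286, -1.343).
Then the next iterate is (p, q, r)₁ = (-5.524, 0.714, 0.657).

(-5.524, 0.714, 0.657)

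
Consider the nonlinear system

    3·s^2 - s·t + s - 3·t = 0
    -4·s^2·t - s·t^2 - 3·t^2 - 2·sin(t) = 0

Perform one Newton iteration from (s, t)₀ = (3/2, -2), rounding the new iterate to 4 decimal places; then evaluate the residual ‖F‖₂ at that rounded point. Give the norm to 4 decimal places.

3.6289

At (3/2, -2): F = (17.2500, 1.818595).
Jacobian J = [[6·s - t + 1, -s - 3], [-8·s·t - t^2, -4·s^2 - 2·s·t - 6·t - 2·cos(t)]].
At the point, J = [[12.0000, -4.5000], [20.0000, 9.832294]] (det J = 207.987524).
Solving J·Δ = −F gives Δ = (-0.8548, 1.5538).
Then the next iterate is (s, t)₁ = (0.6452, -0.4462).
Re-evaluating at (0.6452, -0.4462): F = (3.520537, 0.880324), so ‖F‖₂ = 3.6289.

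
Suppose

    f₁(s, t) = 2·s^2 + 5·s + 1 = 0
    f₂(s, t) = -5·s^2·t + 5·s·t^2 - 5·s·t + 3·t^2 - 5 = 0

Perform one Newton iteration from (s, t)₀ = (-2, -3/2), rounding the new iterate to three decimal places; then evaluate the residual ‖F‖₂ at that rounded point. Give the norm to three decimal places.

0.494

At (-2, -3/2): F = (-1.000, -5.750).
Jacobian J = [[4·s + 5, 0], [-10·s·t + 5·t^2 - 5·t, -5·s^2 + 10·s·t - 5·s + 6·t]].
At the point, J = [[-3.000, 0.000], [-11.250, 11.000]] (det J = -33.000).
Solving J·Δ = −F gives Δ = (-0.333, 0.182).
Then the next iterate is (s, t)₁ = (-2.333, -1.318).
Re-evaluating at (-2.333, -1.318): F = (0.22078, 0.44199), so ‖F‖₂ = 0.494.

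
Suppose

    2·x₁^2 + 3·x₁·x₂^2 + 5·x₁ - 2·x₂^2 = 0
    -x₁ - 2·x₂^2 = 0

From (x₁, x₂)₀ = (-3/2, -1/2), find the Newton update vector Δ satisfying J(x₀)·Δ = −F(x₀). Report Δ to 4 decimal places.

At (-3/2, -1/2): F = (-4.6250, 1.0000).
Jacobian J = [[4·x₁ + 3·x₂^2 + 5, 6·x₁·x₂ - 4·x₂], [-1, -4·x₂]].
At the point, J = [[-0.2500, 6.5000], [-1.0000, 2.0000]] (det J = 6.0000).
Solving J·Δ = −F gives Δ = (2.6250, 0.8125).

(2.6250, 0.8125)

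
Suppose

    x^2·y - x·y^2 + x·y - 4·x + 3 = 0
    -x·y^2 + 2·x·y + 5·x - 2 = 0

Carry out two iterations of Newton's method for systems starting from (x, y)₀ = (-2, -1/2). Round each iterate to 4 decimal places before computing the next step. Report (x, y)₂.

(0.4522, 0.1083)

At (-2, -1/2): F = (10.5000, -9.5000).
Jacobian J = [[2·x·y - y^2 + y - 4, x^2 - 2·x·y + x], [-y^2 + 2·y + 5, -2·x·y + 2·x]].
At the point, J = [[-2.7500, 0.0000], [3.7500, -6.0000]] (det J = 16.5000).
Solving J·Δ = −F gives Δ = (3.8182, 0.8030).
Then the next iterate is (x, y)₁ = (1.8182, 0.3030).
Round to (1.8182, 0.3030) and repeat: F = (-2.887140, 8.025902), J = [[-2.686980, 4.022222], [5.514191, 2.534571]].
Δ = (-1.3660, -0.1947), so (x, y)₂ = (0.4522, 0.1083).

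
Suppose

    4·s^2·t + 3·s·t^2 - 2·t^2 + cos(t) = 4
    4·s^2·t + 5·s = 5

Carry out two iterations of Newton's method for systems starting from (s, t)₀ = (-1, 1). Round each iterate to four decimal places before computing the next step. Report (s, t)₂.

(-1.8978, 1.2403)

At (-1, 1): F = (-4.459698, -6.0000).
Jacobian J = [[8·s·t + 3·t^2, 4·s^2 + 6·s·t - 4·t - sin(t)], [8·s·t + 5, 4·s^2]].
At the point, J = [[-5.0000, -6.841471], [-3.0000, 4.0000]] (det J = -40.524413).
Solving J·Δ = −F gives Δ = (-1.4531, 0.4101).
Then the next iterate is (s, t)₁ = (-2.4531, 1.4101).
Round to (-2.4531, 1.4101) and repeat: F = (11.492375, 16.676733), J = [[-21.707784, -3.311416], [-22.672930, 24.070798]].
Δ = (0.5553, -0.1698), so (s, t)₂ = (-1.8978, 1.2403).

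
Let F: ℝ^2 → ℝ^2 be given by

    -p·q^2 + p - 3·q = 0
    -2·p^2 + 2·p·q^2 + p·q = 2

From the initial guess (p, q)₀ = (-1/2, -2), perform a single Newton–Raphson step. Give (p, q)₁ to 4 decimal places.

At (-1/2, -2): F = (7.5000, -5.5000).
Jacobian J = [[-q^2 + 1, -2·p·q - 3], [-4·p + 2·q^2 + q, 4·p·q + p]].
At the point, J = [[-3.0000, -5.0000], [8.0000, 3.5000]] (det J = 29.5000).
Solving J·Δ = −F gives Δ = (0.0424, 1.4746).
Then the next iterate is (p, q)₁ = (-0.4576, -0.5254).

(-0.4576, -0.5254)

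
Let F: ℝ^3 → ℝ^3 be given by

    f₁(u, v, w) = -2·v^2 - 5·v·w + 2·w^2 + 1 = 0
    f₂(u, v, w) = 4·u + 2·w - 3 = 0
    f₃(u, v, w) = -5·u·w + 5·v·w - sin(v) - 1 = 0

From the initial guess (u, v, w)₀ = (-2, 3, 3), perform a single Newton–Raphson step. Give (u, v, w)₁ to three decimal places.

(-0.277, 1.475, 2.054)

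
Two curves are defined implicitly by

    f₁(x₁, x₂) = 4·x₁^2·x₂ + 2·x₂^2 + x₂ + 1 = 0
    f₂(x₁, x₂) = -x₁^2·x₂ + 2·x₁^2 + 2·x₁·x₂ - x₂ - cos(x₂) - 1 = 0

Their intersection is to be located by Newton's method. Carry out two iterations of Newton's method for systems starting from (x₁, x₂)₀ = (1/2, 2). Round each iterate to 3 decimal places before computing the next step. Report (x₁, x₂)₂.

At (1/2, 2): F = (13.000, -0.58385).
Jacobian J = [[8·x₁·x₂, 4·x₁^2 + 4·x₂ + 1], [-2·x₁·x₂ + 4·x₁ + 2·x₂, -x₁^2 + 2·x₁ + sin(x₂) - 1]].
At the point, J = [[8.000, 10.000], [4.000, 0.65930]] (det J = -34.72562).
Solving J·Δ = −F gives Δ = (0.415, -1.632).
Then the next iterate is (x₁, x₂)₁ = (0.915, 0.368).
Round to (0.915, 0.368) and repeat: F = (2.87124, -0.26126), J = [[2.69376, 5.82090], [3.72256, 0.35253]].
Δ = (0.122, -0.550), so (x₁, x₂)₂ = (1.037, -0.182).

(1.037, -0.182)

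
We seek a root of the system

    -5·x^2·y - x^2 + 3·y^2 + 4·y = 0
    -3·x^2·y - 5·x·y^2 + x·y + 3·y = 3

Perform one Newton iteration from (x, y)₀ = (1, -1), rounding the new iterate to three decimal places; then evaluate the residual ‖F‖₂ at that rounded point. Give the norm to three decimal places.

At (1, -1): F = (3.000, -9.000).
Jacobian J = [[-10·x·y - 2·x, -5·x^2 + 6·y + 4], [-6·x·y - 5·y^2 + y, -3·x^2 - 10·x·y + x + 3]].
At the point, J = [[8.000, -7.000], [0.000, 11.000]] (det J = 88.000).
Solving J·Δ = −F gives Δ = (0.341, 0.818).
Then the next iterate is (x, y)₁ = (1.341, -0.182).
Re-evaluating at (1.341, -0.182): F = (-0.79047, -3.03030), so ‖F‖₂ = 3.132.

3.132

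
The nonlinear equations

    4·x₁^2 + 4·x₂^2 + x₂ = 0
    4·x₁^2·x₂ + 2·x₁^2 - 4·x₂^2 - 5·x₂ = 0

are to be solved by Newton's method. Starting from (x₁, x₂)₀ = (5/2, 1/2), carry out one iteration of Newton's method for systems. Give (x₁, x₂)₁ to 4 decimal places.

(1.0614, 0.9545)

At (5/2, 1/2): F = (26.5000, 21.5000).
Jacobian J = [[8·x₁, 8·x₂ + 1], [8·x₁·x₂ + 4·x₁, 4·x₁^2 - 8·x₂ - 5]].
At the point, J = [[20.0000, 5.0000], [20.0000, 16.0000]] (det J = 220.0000).
Solving J·Δ = −F gives Δ = (-1.4386, 0.4545).
Then the next iterate is (x₁, x₂)₁ = (1.0614, 0.9545).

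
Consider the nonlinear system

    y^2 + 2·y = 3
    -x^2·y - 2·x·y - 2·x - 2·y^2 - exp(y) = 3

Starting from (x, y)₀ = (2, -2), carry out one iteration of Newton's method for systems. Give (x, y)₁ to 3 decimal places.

(1.893, -3.500)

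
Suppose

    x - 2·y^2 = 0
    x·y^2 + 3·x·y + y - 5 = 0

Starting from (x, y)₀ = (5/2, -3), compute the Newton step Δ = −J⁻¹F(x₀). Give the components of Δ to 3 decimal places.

At (5/2, -3): F = (-15.500, -8.000).
Jacobian J = [[1, -4·y], [y^2 + 3·y, 2·x·y + 3·x + 1]].
At the point, J = [[1.000, 12.000], [0.000, -6.500]] (det J = -6.500).
Solving J·Δ = −F gives Δ = (30.269, -1.231).

(30.269, -1.231)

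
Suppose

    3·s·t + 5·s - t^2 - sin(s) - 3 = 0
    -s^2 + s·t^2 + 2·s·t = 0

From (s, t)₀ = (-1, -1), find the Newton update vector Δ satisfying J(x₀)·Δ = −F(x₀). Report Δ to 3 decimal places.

(0.000, -5.159)

At (-1, -1): F = (-5.15853, 0.000).
Jacobian J = [[3·t - cos(s) + 5, 3·s - 2·t], [-2·s + t^2 + 2·t, 2·s·t + 2·s]].
At the point, J = [[1.45970, -1.000], [1.000, 0.000]] (det J = 1.000).
Solving J·Δ = −F gives Δ = (0.000, -5.159).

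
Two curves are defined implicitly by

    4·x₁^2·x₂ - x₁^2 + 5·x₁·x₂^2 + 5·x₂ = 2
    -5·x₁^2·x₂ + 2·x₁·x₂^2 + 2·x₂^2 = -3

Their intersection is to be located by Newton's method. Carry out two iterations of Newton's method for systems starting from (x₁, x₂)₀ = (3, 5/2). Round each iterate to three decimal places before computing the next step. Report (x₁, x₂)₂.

At (3, 5/2): F = (185.250, -59.500).
Jacobian J = [[8·x₁·x₂ - 2·x₁ + 5·x₂^2, 4·x₁^2 + 10·x₁·x₂ + 5], [-10·x₁·x₂ + 2·x₂^2, -5·x₁^2 + 4·x₁·x₂ + 4·x₂]].
At the point, J = [[85.250, 116.000], [-62.500, -5.000]] (det J = 6823.750).
Solving J·Δ = −F gives Δ = (-0.876, -0.953).
Then the next iterate is (x₁, x₂)₁ = (2.124, 1.547).
Round to (2.124, 1.547) and repeat: F = (54.55590, -16.94272), J = [[34.00467, 55.90378], [-28.07186, -3.22557]].
Δ = (-0.528, -0.655), so (x₁, x₂)₂ = (1.596, 0.892).

(1.596, 0.892)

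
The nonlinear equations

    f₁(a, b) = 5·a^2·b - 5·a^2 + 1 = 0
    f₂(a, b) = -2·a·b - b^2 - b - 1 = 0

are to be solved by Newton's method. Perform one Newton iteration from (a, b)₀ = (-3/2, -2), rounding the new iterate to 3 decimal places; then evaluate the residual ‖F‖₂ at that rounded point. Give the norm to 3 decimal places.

At (-3/2, -2): F = (-32.750, -9.000).
Jacobian J = [[10·a·b - 10·a, 5·a^2], [-2·b, -2·a - 2·b - 1]].
At the point, J = [[45.000, 11.250], [4.000, 6.000]] (det J = 225.000).
Solving J·Δ = −F gives Δ = (0.423, 1.218).
Then the next iterate is (a, b)₁ = (-1.077, -0.782).
Re-evaluating at (-1.077, -0.782): F = (-9.33497, -2.51395), so ‖F‖₂ = 9.668.

9.668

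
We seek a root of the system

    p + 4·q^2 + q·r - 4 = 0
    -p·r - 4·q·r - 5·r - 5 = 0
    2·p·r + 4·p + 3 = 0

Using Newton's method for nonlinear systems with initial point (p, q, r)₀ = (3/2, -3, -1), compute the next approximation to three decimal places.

(-5.223, -2.107, 1.482)

At (3/2, -3, -1): F = (36.500, -10.500, 6.000).
Jacobian J = [[1, 8·q + r, q], [-r, -4·r, -p - 4·q - 5], [2·r + 4, 0, 2·p]].
At the point, J = [[1.000, -25.000, -3.000], [1.000, 4.000, 5.500], [2.000, 0.000, 3.000]] (det J = -164.000).
Solving J·Δ = −F gives Δ = (-6.723, 0.893, 2.482).
Then the next iterate is (p, q, r)₁ = (-5.223, -2.107, 1.482).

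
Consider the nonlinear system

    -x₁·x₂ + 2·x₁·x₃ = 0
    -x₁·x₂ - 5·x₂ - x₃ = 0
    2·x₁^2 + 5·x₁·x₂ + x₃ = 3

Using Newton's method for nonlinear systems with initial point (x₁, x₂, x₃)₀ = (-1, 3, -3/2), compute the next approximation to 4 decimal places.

At (-1, 3, -3/2): F = (6.0000, -10.5000, -17.5000).
Jacobian J = [[-x₂ + 2·x₃, -x₁, 2·x₁], [-x₂, -x₁ - 5, -1], [4·x₁ + 5·x₂, 5·x₁, 1]].
At the point, J = [[-6.0000, 1.0000, -2.0000], [-3.0000, -4.0000, -1.0000], [11.0000, -5.0000, 1.0000]] (det J = -72.0000).
Solving J·Δ = −F gives Δ = (0.1250, -3.0000, 1.1250).
Then the next iterate is (x₁, x₂, x₃)₁ = (-0.8750, 0.0000, -0.3750).

(-0.8750, 0.0000, -0.3750)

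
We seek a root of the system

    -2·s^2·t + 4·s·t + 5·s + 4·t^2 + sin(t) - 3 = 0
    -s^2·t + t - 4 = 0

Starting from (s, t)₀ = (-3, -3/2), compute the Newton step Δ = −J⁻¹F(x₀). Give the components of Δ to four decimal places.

At (-3, -3/2): F = (35.002505, 8.0000).
Jacobian J = [[-4·s·t + 4·t + 5, -2·s^2 + 4·s + 8·t + cos(t)], [-2·s·t, -s^2 + 1]].
At the point, J = [[-19.0000, -41.929263], [-9.0000, -8.0000]] (det J = -225.363365).
Solving J·Δ = −F gives Δ = (0.2459, 0.7234).

(0.2459, 0.7234)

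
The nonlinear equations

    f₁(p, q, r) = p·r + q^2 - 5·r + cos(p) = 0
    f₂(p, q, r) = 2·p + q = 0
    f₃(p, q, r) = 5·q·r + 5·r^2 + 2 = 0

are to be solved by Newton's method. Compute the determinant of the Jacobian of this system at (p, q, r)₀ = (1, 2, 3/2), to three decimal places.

J = [[r - sin(p), 2·q, p - 5], [2, 1, 0], [0, 5·r, 5·q + 10·r]].
At the point, J = [[0.65853, 4.000, -4.000], [2.000, 1.000, 0.000], [0.000, 7.500, 25.000]].
det J = -243.537.

-243.537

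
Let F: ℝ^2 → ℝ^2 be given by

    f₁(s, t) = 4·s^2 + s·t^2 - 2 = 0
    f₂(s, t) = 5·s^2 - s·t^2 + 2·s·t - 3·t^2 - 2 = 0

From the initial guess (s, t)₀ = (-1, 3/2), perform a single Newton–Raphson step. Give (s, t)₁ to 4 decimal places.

At (-1, 3/2): F = (-0.2500, -4.5000).
Jacobian J = [[8·s + t^2, 2·s·t], [10·s - t^2 + 2·t, -2·s·t + 2·s - 6·t]].
At the point, J = [[-5.7500, -3.0000], [-9.2500, -8.0000]] (det J = 18.2500).
Solving J·Δ = −F gives Δ = (0.6301, -1.2911).
Then the next iterate is (s, t)₁ = (-0.3699, 0.2089).

(-0.3699, 0.2089)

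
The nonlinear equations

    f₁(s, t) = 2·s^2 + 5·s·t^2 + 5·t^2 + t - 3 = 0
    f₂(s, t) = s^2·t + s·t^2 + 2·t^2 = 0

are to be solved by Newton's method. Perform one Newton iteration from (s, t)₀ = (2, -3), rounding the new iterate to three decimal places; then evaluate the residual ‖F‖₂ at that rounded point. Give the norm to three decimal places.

38.764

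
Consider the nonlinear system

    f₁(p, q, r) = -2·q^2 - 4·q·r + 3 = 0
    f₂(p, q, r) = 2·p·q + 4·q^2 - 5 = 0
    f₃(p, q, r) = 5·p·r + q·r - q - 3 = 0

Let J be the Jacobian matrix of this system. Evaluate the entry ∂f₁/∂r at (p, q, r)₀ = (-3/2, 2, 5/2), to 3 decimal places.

-8.000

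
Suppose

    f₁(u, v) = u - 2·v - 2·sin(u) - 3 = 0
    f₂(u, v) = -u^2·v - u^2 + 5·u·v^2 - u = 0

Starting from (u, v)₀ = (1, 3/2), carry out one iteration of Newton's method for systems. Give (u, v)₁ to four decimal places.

At (1, 3/2): F = (-6.682942, 7.7500).
Jacobian J = [[-2·cos(u) + 1, -2], [-2·u·v - 2·u + 5·v^2 - 1, -u^2 + 10·u·v]].
At the point, J = [[-0.080605, -2.0000], [5.2500, 14.0000]] (det J = 9.371535).
Solving J·Δ = −F gives Δ = (8.3296, -3.6772).
Then the next iterate is (u, v)₁ = (9.3296, -2.1772).

(9.3296, -2.1772)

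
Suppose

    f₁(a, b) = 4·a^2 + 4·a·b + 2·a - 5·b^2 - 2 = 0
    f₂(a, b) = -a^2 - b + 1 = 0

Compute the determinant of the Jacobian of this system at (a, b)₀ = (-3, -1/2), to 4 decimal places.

J = [[8·a + 4·b + 2, 4·a - 10·b], [-2·a, -1]].
At the point, J = [[-24.0000, -7.0000], [6.0000, -1.0000]].
det J = 66.0000.

66.0000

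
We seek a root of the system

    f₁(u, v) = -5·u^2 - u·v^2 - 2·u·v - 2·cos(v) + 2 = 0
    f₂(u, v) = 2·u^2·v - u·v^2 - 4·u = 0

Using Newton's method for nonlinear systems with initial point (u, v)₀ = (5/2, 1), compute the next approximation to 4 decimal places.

At (5/2, 1): F = (-37.830605, 0.0000).
Jacobian J = [[-10·u - v^2 - 2·v, -2·u·v - 2·u + 2·sin(v)], [4·u·v - v^2 - 4, 2·u^2 - 2·u·v]].
At the point, J = [[-28.0000, -8.317058], [5.0000, 7.5000]] (det J = -168.414710).
Solving J·Δ = −F gives Δ = (-1.6847, 1.1231).
Then the next iterate is (u, v)₁ = (0.8153, 2.1231).

(0.8153, 2.1231)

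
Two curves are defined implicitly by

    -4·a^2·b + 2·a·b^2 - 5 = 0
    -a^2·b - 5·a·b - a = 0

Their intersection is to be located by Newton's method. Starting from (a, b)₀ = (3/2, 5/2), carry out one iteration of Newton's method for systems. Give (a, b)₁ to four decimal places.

(0.6890, 1.5929)

At (3/2, 5/2): F = (-8.7500, -25.8750).
Jacobian J = [[-8·a·b + 2·b^2, -4·a^2 + 4·a·b], [-2·a·b - 5·b - 1, -a^2 - 5·a]].
At the point, J = [[-17.5000, 6.0000], [-21.0000, -9.7500]] (det J = 296.6250).
Solving J·Δ = −F gives Δ = (-0.8110, -0.9071).
Then the next iterate is (a, b)₁ = (0.6890, 1.5929).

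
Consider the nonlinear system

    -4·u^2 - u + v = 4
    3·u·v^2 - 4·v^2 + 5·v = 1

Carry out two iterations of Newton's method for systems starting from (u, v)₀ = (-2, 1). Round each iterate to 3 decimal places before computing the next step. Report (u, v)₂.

At (-2, 1): F = (-17.000, -6.000).
Jacobian J = [[-8·u - 1, 1], [3·v^2, 6·u·v - 8·v + 5]].
At the point, J = [[15.000, 1.000], [3.000, -15.000]] (det J = -228.000).
Solving J·Δ = −F gives Δ = (1.145, -0.171).
Then the next iterate is (u, v)₁ = (-0.855, 0.829).
Round to (-0.855, 0.829) and repeat: F = (-5.24010, -1.36674), J = [[5.840, 1.000], [2.06172, -5.88477]].
Δ = (0.884, 0.077), so (u, v)₂ = (0.029, 0.906).

(0.029, 0.906)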